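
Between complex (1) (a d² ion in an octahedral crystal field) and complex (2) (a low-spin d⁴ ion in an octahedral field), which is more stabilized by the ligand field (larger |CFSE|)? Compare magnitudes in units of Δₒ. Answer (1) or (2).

(2)

(1): For octahedral d² the high- and low-spin configurations coincide; t2g^2 e_g^0, CFSE = -0.8Δₒ.
(2): t₂g⁴ eg⁰, CFSE = -1.6Δₒ.
So (2) has the larger |CFSE|.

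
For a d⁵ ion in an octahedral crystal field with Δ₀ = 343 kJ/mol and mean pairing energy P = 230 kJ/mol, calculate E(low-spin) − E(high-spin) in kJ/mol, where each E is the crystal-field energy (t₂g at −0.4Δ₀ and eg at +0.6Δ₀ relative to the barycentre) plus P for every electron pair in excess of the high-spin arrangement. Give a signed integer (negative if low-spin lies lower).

-226

High-spin: t₂g³ eg², CFSE = 0.0Δ₀ = 0 kJ/mol.
Low-spin t₂g⁵ eg⁰ gives -2.0Δ₀ = -686 kJ/mol, but forming 2 extra pairs costs 2P = 460 kJ/mol, so E(LS) = -686 + 460 = -226 kJ/mol.
Thus E(LS) − E(HS) = -226 kJ/mol.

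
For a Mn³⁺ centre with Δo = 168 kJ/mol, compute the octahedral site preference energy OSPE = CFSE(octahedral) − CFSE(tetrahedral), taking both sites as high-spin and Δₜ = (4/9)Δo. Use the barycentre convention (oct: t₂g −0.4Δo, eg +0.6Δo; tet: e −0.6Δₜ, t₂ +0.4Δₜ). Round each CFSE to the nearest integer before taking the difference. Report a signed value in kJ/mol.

-71

Group 7 minus oxidation state +3 gives a d⁴ configuration for Mn³⁺.
In an octahedral site d⁴ (HS) is t₂g³ eg¹, giving CFSE(oct) = -0.6Δo = -101 kJ/mol.
Tetrahedral e² t₂² gives -0.4Δₜ = -0.4 × (4/9) × 168 = -30 kJ/mol.
OSPE = -101 − (-30) = -71 kJ/mol.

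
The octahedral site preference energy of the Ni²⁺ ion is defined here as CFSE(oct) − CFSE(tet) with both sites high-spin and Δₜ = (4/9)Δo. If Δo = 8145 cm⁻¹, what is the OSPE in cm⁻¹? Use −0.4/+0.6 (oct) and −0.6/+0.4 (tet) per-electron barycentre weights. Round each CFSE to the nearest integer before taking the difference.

Ni²⁺: group 10, so d-count = 10 − 2 = 8.
Octahedral (high-spin): t₂g⁶ eg², CFSE = 6(−0.4) + 2(+0.6) = -1.2Δo = -1.2 × 8145 = -9774 cm⁻¹.
Tetrahedral: e⁴ t₂⁴, CFSE = 4(−0.6) + 4(+0.4) = -0.8Δₜ = -0.8 × (4/9) × 8145 = -2896 cm⁻¹.
OSPE = -9774 − (-2896) = -6878 cm⁻¹.

-6878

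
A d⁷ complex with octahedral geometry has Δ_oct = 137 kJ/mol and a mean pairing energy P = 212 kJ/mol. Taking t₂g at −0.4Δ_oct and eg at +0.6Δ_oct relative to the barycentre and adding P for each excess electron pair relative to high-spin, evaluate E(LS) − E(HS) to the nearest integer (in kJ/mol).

75

High-spin: t₂g⁵ eg², CFSE = -0.8Δ_oct = -110 kJ/mol.
Low-spin t₂g⁶ eg¹ gives -1.8Δ_oct = -247 kJ/mol, but forming 1 extra pair costs 1P = 212 kJ/mol, so E(LS) = -247 + 212 = -35 kJ/mol.
E(LS) − E(HS) = -35 − (-110) = 75 kJ/mol.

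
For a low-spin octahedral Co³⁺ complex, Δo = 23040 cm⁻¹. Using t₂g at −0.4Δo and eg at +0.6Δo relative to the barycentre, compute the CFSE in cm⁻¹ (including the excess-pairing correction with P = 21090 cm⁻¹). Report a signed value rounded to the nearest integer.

Co sits in group 9; removing 3 electrons leaves Co³⁺ with 9 − 3 = 6 d electrons.
The d⁶ electrons fill as t₂g⁶ eg⁰.
The orbital stabilization is -2.4Δo = -2.4 × 23040 = -55296 cm⁻¹.
Pairing penalty: 3 pairs vs 1 in the high-spin reference → 2 extra × P = 42180 cm⁻¹.
Net CFSE = -55296 + 42180 = -13116 cm⁻¹.

-13116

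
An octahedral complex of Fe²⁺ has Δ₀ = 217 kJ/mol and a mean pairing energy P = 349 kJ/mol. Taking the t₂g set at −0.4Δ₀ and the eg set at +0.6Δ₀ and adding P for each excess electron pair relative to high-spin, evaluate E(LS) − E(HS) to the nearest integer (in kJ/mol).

264

Fe is in group 8, so Fe²⁺ is d⁶ (8 − 2 = 6).
High-spin: t₂g⁴ eg², CFSE = -0.4Δ₀ = -87 kJ/mol.
Low-spin t₂g⁶ eg⁰ gives -2.4Δ₀ = -521 kJ/mol, but forming 2 extra pairs costs 2P = 698 kJ/mol, so E(LS) = -521 + 698 = 177 kJ/mol.
Thus E(LS) − E(HS) = 264 kJ/mol.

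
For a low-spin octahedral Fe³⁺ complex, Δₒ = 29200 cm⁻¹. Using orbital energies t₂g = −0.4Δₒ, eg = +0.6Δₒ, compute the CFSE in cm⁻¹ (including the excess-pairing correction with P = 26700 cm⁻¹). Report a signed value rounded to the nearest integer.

-5000

Fe sits in group 8; removing 3 electrons leaves Fe³⁺ with 8 − 3 = 5 d electrons.
Configuration: t₂g⁵ eg⁰.
The orbital stabilization is -2.0Δₒ = -2.0 × 29200 = -58400 cm⁻¹.
Relative to high-spin t₂g³ eg² (0 paired), the low-spin configuration has 2 additional pairs, contributing +2 × 26700 = +53400 cm⁻¹.
Net CFSE = -58400 + 53400 = -5000 cm⁻¹.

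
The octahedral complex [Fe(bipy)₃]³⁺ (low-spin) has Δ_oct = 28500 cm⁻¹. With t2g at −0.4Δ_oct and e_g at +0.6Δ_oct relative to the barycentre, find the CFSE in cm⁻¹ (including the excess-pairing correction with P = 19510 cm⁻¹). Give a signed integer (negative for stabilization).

-17980

bipy is neutral, so the +3 overall charge sits on Fe: oxidation state +3.
Fe sits in group 8; removing 3 electrons leaves Fe³⁺ with 8 − 3 = 5 d electrons.
Configuration: t2g^5 e_g^0.
CFSE(orbital) = 5×(-0.4Δ_oct) + 0×(0.6Δ_oct) = -2.0Δ_oct; with Δ_oct = 28500 cm⁻¹ that is -57000 cm⁻¹.
Pairing penalty: 2 pairs vs 0 in the high-spin reference → 2 extra × P = 39020 cm⁻¹.
Net CFSE = -57000 + 39020 = -17980 cm⁻¹.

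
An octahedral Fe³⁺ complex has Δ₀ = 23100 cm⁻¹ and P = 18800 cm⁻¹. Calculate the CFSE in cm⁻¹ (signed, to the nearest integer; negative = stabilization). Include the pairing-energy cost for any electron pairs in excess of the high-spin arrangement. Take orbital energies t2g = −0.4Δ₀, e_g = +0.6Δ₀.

Fe is in group 8, so Fe³⁺ is d⁵ (8 − 3 = 5).
Since Δ₀ = 23100 cm⁻¹ > P = 18800 cm⁻¹, the complex adopts the low-spin configuration.
Filling d⁵ accordingly: t2g^5 e_g^0.
Orbital CFSE = -2.0Δ₀ = -2.0 × 23100 = -46200 cm⁻¹.
Excess pairs vs high-spin: 2 − 0 = 2; pairing cost = +37600 cm⁻¹.
Net CFSE = -46200 + 37600 = -8600 cm⁻¹.

-8600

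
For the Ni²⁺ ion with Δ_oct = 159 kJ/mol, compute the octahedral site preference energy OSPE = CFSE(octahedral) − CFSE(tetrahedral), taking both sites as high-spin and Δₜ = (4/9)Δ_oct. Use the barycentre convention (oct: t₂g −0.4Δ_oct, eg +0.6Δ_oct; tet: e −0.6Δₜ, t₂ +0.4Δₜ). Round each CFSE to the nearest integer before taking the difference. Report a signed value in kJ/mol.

Group 10 minus oxidation state +2 gives a d⁸ configuration for Ni²⁺.
In an octahedral site d⁸ (HS) is t2g^6 e_g^2, giving CFSE(oct) = -1.2Δ_oct = -191 kJ/mol.
Tetrahedral e^4 t2^4 gives -0.8Δₜ = -0.8 × (4/9) × 159 = -57 kJ/mol.
OSPE = CFSE(oct) − CFSE(tet) = -191 − (-57) = -134 kJ/mol.

-134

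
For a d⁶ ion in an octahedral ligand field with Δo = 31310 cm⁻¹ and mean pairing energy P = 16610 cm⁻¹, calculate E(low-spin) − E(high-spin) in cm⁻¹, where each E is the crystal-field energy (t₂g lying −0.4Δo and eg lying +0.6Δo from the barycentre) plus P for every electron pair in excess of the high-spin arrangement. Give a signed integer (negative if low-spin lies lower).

High-spin: t₂g⁴ eg², CFSE = -0.4Δo = -12524 cm⁻¹.
Low-spin: t₂g⁶ eg⁰, orbital CFSE = -2.4Δo = -75144 cm⁻¹; plus 2 excess pairs × P = +33220 cm⁻¹; total -41924 cm⁻¹.
The difference is -41924 − (-12524) = -29400 cm⁻¹, so low-spin lies lower.

-29400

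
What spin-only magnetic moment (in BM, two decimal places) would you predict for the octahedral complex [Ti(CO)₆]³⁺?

CO is neutral, so the +3 overall charge sits on Ti: oxidation state +3.
Ti³⁺: group 4, so d-count = 4 − 3 = 1.
For octahedral d¹ the high- and low-spin configurations coincide.
Configuration: t₂g¹ eg⁰ → 1 unpaired electron.
μ(spin-only) = √[1(1+2)] = √3 ≈ 1.73 BM.

1.73 BM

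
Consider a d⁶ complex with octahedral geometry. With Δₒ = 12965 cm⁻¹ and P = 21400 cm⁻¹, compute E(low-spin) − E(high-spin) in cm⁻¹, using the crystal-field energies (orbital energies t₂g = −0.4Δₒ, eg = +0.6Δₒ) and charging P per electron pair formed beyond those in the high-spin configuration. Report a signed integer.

High-spin: t₂g⁴ eg², CFSE = -0.4Δₒ = -5186 cm⁻¹.
Low-spin t₂g⁶ eg⁰ gives -2.4Δₒ = -31116 cm⁻¹, but forming 2 extra pairs costs 2P = 42800 cm⁻¹, so E(LS) = -31116 + 42800 = 11684 cm⁻¹.
Thus E(LS) − E(HS) = 16870 cm⁻¹.

16870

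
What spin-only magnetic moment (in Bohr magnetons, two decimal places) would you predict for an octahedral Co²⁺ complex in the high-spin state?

3.87 Bohr magnetons

Co sits in group 9; removing 2 electrons leaves Co²⁺ with 9 − 2 = 7 d electrons.
Configuration: t2g^5 e_g^2 → 3 unpaired electrons.
μ(spin-only) = √[3(3+2)] = √15 ≈ 3.87 Bohr magnetons.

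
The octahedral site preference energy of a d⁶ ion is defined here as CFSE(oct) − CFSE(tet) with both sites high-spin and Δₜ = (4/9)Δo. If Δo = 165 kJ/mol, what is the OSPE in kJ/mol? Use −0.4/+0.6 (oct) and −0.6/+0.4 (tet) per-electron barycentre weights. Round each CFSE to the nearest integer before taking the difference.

Octahedral high-spin t2g^4 e_g^2: CFSE = -0.4 × 165 = -66 kJ/mol.
In a tetrahedral site the filling is e^3 t2^3: CFSE(tet) = -0.6Δₜ = -0.6 × (4/9)(165) = -44 kJ/mol.
Subtracting, OSPE = -66 − (-44) = -22 kJ/mol.

-22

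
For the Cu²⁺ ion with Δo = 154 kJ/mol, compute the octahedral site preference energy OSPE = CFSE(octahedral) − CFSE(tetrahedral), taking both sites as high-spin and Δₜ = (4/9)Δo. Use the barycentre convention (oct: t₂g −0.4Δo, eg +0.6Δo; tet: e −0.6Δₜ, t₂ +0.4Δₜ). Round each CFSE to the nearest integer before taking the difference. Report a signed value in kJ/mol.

-65

Cu sits in group 11; removing 2 electrons leaves Cu²⁺ with 11 − 2 = 9 d electrons.
Octahedral high-spin t2g^6 e_g^3: CFSE = -0.6 × 154 = -92 kJ/mol.
In a tetrahedral site the filling is e^4 t2^5: CFSE(tet) = -0.4Δₜ = -0.4 × (4/9)(154) = -27 kJ/mol.
OSPE = CFSE(oct) − CFSE(tet) = -92 − (-27) = -65 kJ/mol.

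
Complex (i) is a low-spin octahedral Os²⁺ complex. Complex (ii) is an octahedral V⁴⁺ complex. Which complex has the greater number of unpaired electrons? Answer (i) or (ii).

(i): Group 8 minus oxidation state +2 gives a d⁶ configuration for Os²⁺; t2g^6 e_g^0 → 0 unpaired.
(ii): V is in group 5, so V⁴⁺ is d¹ (5 − 4 = 1); For octahedral d¹ the high- and low-spin configurations coincide; t₂g¹ eg⁰ → 1 unpaired.
So (ii) has more unpaired electrons.

(ii)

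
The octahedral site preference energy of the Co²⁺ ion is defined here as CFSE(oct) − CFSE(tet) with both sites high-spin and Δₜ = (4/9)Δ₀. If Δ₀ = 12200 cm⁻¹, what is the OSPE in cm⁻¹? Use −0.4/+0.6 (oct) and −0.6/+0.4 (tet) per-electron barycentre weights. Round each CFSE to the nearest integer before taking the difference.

Co²⁺: group 9, so d-count = 9 − 2 = 7.
Octahedral high-spin t2g^5 e_g^2: CFSE = -0.8 × 12200 = -9760 cm⁻¹.
Tetrahedral: e^4 t2^3, CFSE = 4(−0.6) + 3(+0.4) = -1.2Δₜ = -1.2 × (4/9) × 12200 = -6507 cm⁻¹.
OSPE = -9760 − (-6507) = -3253 cm⁻¹.

-3253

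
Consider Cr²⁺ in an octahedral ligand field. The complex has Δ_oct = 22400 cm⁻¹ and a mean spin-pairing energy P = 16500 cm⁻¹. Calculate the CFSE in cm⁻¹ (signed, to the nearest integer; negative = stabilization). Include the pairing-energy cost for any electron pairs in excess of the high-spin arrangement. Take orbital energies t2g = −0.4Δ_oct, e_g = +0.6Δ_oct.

-19340

Cr is in group 6, so Cr²⁺ is d⁴ (6 − 2 = 4).
Δ_oct > P, so pairing is preferred: the ground state is low-spin.
That gives t2g^4 e_g^0.
Orbital CFSE = -1.6Δ_oct = -1.6 × 22400 = -35840 cm⁻¹.
Excess pairs vs high-spin: 1 − 0 = 1; pairing cost = +16500 cm⁻¹.
Net CFSE = -35840 + 16500 = -19340 cm⁻¹.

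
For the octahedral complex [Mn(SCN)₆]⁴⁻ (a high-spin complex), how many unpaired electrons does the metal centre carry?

Each SCN⁻ contributes -1; 6 × (-1) = -6. With overall charge -4, Mn is in the +2 oxidation state.
Mn is in group 7, so Mn²⁺ is d⁵ (7 − 2 = 5).
Configuration: t2g^3 e_g^2, giving 5 unpaired electrons.

5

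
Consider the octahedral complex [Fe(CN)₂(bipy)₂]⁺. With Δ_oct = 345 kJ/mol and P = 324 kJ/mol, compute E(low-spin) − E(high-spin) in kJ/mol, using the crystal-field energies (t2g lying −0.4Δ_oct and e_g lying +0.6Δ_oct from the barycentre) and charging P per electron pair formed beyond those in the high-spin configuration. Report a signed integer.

Ligand charges: 2×(-1) from CN⁻ and 2×(+0) from bipy sum to -2; with overall charge +1, Fe is +3.
Fe sits in group 8; removing 3 electrons leaves Fe³⁺ with 8 − 3 = 5 d electrons.
In the high-spin limit (t2g^3 e_g^2) the orbital term is 0.0Δ_oct = 0 kJ/mol, with no excess pairing.
Low-spin t2g^5 e_g^0 gives -2.0Δ_oct = -690 kJ/mol, but forming 2 extra pairs costs 2P = 648 kJ/mol, so E(LS) = -690 + 648 = -42 kJ/mol.
Thus E(LS) − E(HS) = -42 kJ/mol.

-42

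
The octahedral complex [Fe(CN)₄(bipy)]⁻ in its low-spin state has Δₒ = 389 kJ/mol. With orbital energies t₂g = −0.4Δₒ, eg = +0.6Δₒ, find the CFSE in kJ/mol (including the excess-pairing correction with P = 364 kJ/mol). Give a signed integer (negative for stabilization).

-50

Ligand charges: 4×(-1) from CN⁻ and 1×(+0) from bipy sum to -4; with overall charge -1, Fe is +3.
Fe³⁺: group 8, so d-count = 8 − 3 = 5.
The d⁵ electrons fill as t₂g⁵ eg⁰.
Orbital CFSE = 5(-0.4) + 0(0.6) = -2.0Δₒ = -2.0 × 389 = -778 kJ/mol.
Pairing penalty: 2 pairs vs 0 in the high-spin reference → 2 extra × P = 728 kJ/mol.
Overall CFSE = -778 + 728 = -50 kJ/mol.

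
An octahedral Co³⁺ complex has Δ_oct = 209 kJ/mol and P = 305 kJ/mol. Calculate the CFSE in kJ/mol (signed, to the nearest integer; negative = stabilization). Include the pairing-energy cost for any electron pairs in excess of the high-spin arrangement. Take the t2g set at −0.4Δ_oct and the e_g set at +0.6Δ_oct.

-84

Co is in group 9, so Co³⁺ is d⁶ (9 − 3 = 6).
Δ_oct < P, so pairing is avoided: the ground state is high-spin.
Filling d⁶ accordingly: t2g^4 e_g^2.
Orbital CFSE = -0.4Δ_oct = -0.4 × 209 = -84 kJ/mol.
High-spin has no excess pairs, so no pairing correction applies.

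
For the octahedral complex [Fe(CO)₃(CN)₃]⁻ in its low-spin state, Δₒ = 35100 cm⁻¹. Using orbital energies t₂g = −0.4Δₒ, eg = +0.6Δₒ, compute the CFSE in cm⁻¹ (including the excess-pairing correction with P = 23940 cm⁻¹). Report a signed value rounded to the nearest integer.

-36360

Ligand charges: 3×(+0) from CO and 3×(-1) from CN⁻ sum to -3; with overall charge -1, Fe is +2.
Fe sits in group 8; removing 2 electrons leaves Fe²⁺ with 8 − 2 = 6 d electrons.
Configuration: t₂g⁶ eg⁰.
CFSE(orbital) = 6×(-0.4Δₒ) + 0×(0.6Δₒ) = -2.4Δₒ; with Δₒ = 35100 cm⁻¹ that is -84240 cm⁻¹.
High-spin d⁶ would be t₂g⁴ eg² with 1 pair; low-spin has 3, so 2 excess pairs cost +2P = +47880 cm⁻¹.
Net CFSE = -84240 + 47880 = -36360 cm⁻¹.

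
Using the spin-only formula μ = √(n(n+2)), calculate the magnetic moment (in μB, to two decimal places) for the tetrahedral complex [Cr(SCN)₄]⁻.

Each SCN⁻ contributes -1; 4 × (-1) = -4. With overall charge -1, Cr is in the +3 oxidation state.
Cr³⁺: group 6, so d-count = 6 − 3 = 3.
Tetrahedral fields are weak (Δₜ ≈ 4/9 Δₒ), so electrons fill high-spin.
Configuration: e^2 t2^1 → 3 unpaired electrons.
μ(spin-only) = √[3(3+2)] = √15 ≈ 3.87 μB.

3.87 μB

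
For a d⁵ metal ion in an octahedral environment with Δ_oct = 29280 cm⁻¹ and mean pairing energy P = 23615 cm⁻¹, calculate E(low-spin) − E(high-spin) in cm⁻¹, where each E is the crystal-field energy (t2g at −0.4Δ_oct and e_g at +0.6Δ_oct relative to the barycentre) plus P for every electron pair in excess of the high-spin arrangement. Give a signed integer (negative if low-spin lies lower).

In the high-spin limit (t2g^3 e_g^2) the orbital term is 0.0Δ_oct = 0 cm⁻¹, with no excess pairing.
Low-spin: t2g^5 e_g^0, orbital CFSE = -2.0Δ_oct = -58560 cm⁻¹; plus 2 excess pairs × P = +47230 cm⁻¹; total -11330 cm⁻¹.
Thus E(LS) − E(HS) = -11330 cm⁻¹.

-11330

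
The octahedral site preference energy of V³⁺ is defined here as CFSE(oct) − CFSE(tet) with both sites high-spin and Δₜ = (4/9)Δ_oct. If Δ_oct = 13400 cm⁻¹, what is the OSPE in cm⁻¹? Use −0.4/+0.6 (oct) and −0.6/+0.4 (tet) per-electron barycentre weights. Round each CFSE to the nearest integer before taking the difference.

-3573

V³⁺: group 5, so d-count = 5 − 3 = 2.
Octahedral high-spin t₂g² eg⁰: CFSE = -0.8 × 13400 = -10720 cm⁻¹.
Tetrahedral e² t₂⁰ gives -1.2Δₜ = -1.2 × (4/9) × 13400 = -7147 cm⁻¹.
OSPE = -10720 − (-7147) = -3573 cm⁻¹.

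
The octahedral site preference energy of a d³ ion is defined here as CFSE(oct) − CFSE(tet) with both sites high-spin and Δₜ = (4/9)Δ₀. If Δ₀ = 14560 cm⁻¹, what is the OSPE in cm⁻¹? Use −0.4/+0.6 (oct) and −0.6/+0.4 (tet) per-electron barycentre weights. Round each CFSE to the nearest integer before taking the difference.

In an octahedral site d³ (HS) is t2g^3 e_g^0, giving CFSE(oct) = -1.2Δ₀ = -17472 cm⁻¹.
Tetrahedral e^2 t2^1 gives -0.8Δₜ = -0.8 × (4/9) × 14560 = -5177 cm⁻¹.
OSPE = CFSE(oct) − CFSE(tet) = -17472 − (-5177) = -12295 cm⁻¹.

-12295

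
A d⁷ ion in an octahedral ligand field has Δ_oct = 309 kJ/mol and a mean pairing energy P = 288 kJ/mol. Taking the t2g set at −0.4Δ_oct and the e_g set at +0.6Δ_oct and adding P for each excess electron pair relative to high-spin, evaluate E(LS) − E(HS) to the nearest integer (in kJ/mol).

High-spin: t2g^5 e_g^2, CFSE = -0.8Δ_oct = -247 kJ/mol.
Low-spin t2g^6 e_g^1 gives -1.8Δ_oct = -556 kJ/mol, but forming 1 extra pair costs 1P = 288 kJ/mol, so E(LS) = -556 + 288 = -268 kJ/mol.
The difference is -268 − (-247) = -21 kJ/mol, so low-spin lies lower.

-21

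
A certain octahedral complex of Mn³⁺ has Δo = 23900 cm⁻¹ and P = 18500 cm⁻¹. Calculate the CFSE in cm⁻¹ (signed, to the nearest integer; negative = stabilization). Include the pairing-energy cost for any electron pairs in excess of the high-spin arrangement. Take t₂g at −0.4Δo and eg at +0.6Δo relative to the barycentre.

-19740

Mn³⁺: group 7, so d-count = 7 − 3 = 4.
Δo > P, so pairing is preferred: the ground state is low-spin.
Configuration: t₂g⁴ eg⁰.
Orbital CFSE = -1.6Δo = -1.6 × 23900 = -38240 cm⁻¹.
Excess pairs vs high-spin: 1 − 0 = 1; pairing cost = +18500 cm⁻¹.
Net CFSE = -38240 + 18500 = -19740 cm⁻¹.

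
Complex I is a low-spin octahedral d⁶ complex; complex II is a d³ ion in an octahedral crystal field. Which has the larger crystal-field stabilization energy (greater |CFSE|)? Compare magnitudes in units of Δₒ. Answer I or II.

I

I: t2g^6 e_g^0, CFSE = -2.4Δₒ.
II: t₂g³ eg⁰, CFSE = -1.2Δₒ.
So I has the larger |CFSE|.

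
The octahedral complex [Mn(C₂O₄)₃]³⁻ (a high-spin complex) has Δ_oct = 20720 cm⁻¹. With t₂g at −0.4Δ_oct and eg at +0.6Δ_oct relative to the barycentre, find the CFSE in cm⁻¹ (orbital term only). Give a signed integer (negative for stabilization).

Each C₂O₄²⁻ contributes -2; 3 × (-2) = -6. With overall charge -3, Mn is in the +3 oxidation state.
Mn is in group 7, so Mn³⁺ is d⁴ (7 − 3 = 4).
Configuration: t₂g³ eg¹.
Orbital CFSE = 3(-0.4) + 1(0.6) = -0.6Δ_oct = -0.6 × 20720 = -12432 cm⁻¹.

-12432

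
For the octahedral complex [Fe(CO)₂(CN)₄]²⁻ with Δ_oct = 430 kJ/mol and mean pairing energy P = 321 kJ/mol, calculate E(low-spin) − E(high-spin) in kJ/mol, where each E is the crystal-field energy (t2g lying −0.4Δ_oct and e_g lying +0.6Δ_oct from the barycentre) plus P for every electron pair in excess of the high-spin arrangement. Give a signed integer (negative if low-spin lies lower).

Ligand charges: 2×(+0) from CO and 4×(-1) from CN⁻ sum to -4; with overall charge -2, Fe is +2.
Fe²⁺: group 8, so d-count = 8 − 2 = 6.
High-spin d⁶ fills as t2g^4 e_g^2 with CFSE 4(−0.4) + 2(+0.6) = -0.4Δ_oct = -172 kJ/mol.
Low-spin t2g^6 e_g^0 gives -2.4Δ_oct = -1032 kJ/mol, but forming 2 extra pairs costs 2P = 642 kJ/mol, so E(LS) = -1032 + 642 = -390 kJ/mol.
Thus E(LS) − E(HS) = -218 kJ/mol.

-218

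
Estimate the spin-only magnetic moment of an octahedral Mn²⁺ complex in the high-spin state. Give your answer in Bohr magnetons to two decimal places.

5.92 Bohr magnetons

Mn is in group 7, so Mn²⁺ is d⁵ (7 − 2 = 5).
Configuration: t2g^3 e_g^2 → 5 unpaired electrons.
μ(spin-only) = √[5(5+2)] = √35 ≈ 5.92 Bohr magnetons.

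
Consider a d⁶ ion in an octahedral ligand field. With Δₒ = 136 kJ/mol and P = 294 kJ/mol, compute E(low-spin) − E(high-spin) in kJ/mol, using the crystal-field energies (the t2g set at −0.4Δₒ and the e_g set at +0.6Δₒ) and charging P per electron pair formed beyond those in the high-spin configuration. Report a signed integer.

316

In the high-spin limit (t2g^4 e_g^2) the orbital term is -0.4Δₒ = -54 kJ/mol, with no excess pairing.
Low-spin: t2g^6 e_g^0, orbital CFSE = -2.4Δₒ = -326 kJ/mol; plus 2 excess pairs × P = +588 kJ/mol; total 262 kJ/mol.
Thus E(LS) − E(HS) = 316 kJ/mol.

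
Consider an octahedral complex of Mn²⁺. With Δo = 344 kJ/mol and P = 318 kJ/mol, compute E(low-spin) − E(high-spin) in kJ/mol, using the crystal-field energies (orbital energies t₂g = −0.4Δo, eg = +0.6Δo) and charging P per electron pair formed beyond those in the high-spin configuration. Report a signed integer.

-52

Group 7 minus oxidation state +2 gives a d⁵ configuration for Mn²⁺.
High-spin: t₂g³ eg², CFSE = 0.0Δo = 0 kJ/mol.
For low-spin the configuration is t₂g⁵ eg⁰: orbital energy -2.0 × 344 = -688 kJ/mol, and 2 additional pairs relative to high-spin add 636 kJ/mol, giving -52 kJ/mol.
The difference is -52 − (0) = -52 kJ/mol, so low-spin lies lower.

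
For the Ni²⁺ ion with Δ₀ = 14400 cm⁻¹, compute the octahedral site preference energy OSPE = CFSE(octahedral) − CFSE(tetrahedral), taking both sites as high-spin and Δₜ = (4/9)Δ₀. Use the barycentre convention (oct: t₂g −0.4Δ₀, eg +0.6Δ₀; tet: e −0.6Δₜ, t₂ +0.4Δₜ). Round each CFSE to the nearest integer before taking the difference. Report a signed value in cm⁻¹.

-12160

Ni²⁺: group 10, so d-count = 10 − 2 = 8.
Octahedral high-spin t2g^6 e_g^2: CFSE = -1.2 × 14400 = -17280 cm⁻¹.
Tetrahedral e^4 t2^4 gives -0.8Δₜ = -0.8 × (4/9) × 14400 = -5120 cm⁻¹.
OSPE = CFSE(oct) − CFSE(tet) = -17280 − (-5120) = -12160 cm⁻¹.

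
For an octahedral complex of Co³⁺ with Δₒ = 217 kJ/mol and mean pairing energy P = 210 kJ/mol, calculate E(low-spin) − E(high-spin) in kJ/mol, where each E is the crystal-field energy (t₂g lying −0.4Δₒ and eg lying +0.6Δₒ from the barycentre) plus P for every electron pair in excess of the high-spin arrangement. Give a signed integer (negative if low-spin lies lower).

Co is in group 9, so Co³⁺ is d⁶ (9 − 3 = 6).
High-spin d⁶ fills as t₂g⁴ eg² with CFSE 4(−0.4) + 2(+0.6) = -0.4Δₒ = -87 kJ/mol.
Low-spin t₂g⁶ eg⁰ gives -2.4Δₒ = -521 kJ/mol, but forming 2 extra pairs costs 2P = 420 kJ/mol, so E(LS) = -521 + 420 = -101 kJ/mol.
Thus E(LS) − E(HS) = -14 kJ/mol.

-14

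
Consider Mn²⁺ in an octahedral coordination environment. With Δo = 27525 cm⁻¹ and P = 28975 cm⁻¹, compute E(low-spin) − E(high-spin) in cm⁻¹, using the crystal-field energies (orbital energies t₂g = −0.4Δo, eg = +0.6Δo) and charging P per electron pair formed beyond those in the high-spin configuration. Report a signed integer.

Mn²⁺: group 7, so d-count = 7 − 2 = 5.
High-spin d⁵ fills as t₂g³ eg² with CFSE 3(−0.4) + 2(+0.6) = 0.0Δo = 0 cm⁻¹.
For low-spin the configuration is t₂g⁵ eg⁰: orbital energy -2.0 × 27525 = -55050 cm⁻¹, and 2 additional pairs relative to high-spin add 57950 cm⁻¹, giving 2900 cm⁻¹.
E(LS) − E(HS) = 2900 − (0) = 2900 cm⁻¹.

2900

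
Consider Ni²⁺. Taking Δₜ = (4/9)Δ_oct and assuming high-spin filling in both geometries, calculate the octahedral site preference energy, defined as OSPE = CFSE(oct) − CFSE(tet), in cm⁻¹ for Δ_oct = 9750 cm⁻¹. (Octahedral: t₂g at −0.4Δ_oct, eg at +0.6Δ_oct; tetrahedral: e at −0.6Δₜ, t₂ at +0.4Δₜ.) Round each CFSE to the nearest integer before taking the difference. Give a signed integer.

Ni²⁺: group 10, so d-count = 10 − 2 = 8.
Octahedral high-spin t2g^6 e_g^2: CFSE = -1.2 × 9750 = -11700 cm⁻¹.
Tetrahedral: e^4 t2^4, CFSE = 4(−0.6) + 4(+0.4) = -0.8Δₜ = -0.8 × (4/9) × 9750 = -3467 cm⁻¹.
OSPE = -11700 − (-3467) = -8233 cm⁻¹.

-8233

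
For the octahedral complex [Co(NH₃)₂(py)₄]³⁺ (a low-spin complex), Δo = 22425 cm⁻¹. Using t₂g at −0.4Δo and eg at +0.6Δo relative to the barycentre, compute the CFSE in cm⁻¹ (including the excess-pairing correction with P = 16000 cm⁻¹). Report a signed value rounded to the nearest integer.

Ligand charges: 2×(+0) from NH₃ and 4×(+0) from py sum to +0; with overall charge +3, Co is +3.
Co³⁺: group 9, so d-count = 9 − 3 = 6.
Electron filling gives t₂g⁶ eg⁰.
The orbital stabilization is -2.4Δo = -2.4 × 22425 = -53820 cm⁻¹.
Pairing penalty: 3 pairs vs 1 in the high-spin reference → 2 extra × P = 32000 cm⁻¹.
Net CFSE = -53820 + 32000 = -21820 cm⁻¹.

-21820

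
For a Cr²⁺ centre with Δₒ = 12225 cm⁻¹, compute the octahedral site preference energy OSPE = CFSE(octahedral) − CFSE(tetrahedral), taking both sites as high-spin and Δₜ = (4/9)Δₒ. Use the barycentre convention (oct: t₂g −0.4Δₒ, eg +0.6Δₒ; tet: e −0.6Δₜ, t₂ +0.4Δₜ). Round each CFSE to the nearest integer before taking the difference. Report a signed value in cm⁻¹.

-5162

Cr is in group 6, so Cr²⁺ is d⁴ (6 − 2 = 4).
Octahedral (high-spin): t₂g³ eg¹, CFSE = 3(−0.4) + 1(+0.6) = -0.6Δₒ = -0.6 × 12225 = -7335 cm⁻¹.
In a tetrahedral site the filling is e² t₂²: CFSE(tet) = -0.4Δₜ = -0.4 × (4/9)(12225) = -2173 cm⁻¹.
Subtracting, OSPE = -7335 − (-2173) = -5162 cm⁻¹.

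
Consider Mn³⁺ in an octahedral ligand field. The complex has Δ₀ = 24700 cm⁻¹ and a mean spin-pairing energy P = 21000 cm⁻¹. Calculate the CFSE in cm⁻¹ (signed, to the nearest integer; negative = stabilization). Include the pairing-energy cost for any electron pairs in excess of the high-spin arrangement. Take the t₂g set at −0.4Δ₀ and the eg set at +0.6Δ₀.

Mn³⁺: group 7, so d-count = 7 − 3 = 4.
Since Δ₀ = 24700 cm⁻¹ > P = 21000 cm⁻¹, the complex adopts the low-spin configuration.
Configuration: t₂g⁴ eg⁰.
Orbital CFSE = -1.6Δ₀ = -1.6 × 24700 = -39520 cm⁻¹.
Excess pairs vs high-spin: 1 − 0 = 1; pairing cost = +21000 cm⁻¹.
Net CFSE = -39520 + 21000 = -18520 cm⁻¹.

-18520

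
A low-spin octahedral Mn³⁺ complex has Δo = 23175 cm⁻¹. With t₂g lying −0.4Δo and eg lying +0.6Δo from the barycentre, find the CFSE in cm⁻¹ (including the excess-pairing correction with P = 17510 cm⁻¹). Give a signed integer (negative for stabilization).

Group 7 minus oxidation state +3 gives a d⁴ configuration for Mn³⁺.
Electron filling gives t₂g⁴ eg⁰.
CFSE(orbital) = 4×(-0.4Δo) + 0×(0.6Δo) = -1.6Δo; with Δo = 23175 cm⁻¹ that is -37080 cm⁻¹.
Relative to high-spin t₂g³ eg¹ (0 paired), the low-spin configuration has 1 additional pair, contributing +1 × 17510 = +17510 cm⁻¹.
Overall CFSE = -37080 + 17510 = -19570 cm⁻¹.

-19570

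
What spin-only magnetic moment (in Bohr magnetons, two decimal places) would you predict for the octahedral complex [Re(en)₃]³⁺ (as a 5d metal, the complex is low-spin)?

en is neutral, so the +3 overall charge sits on Re: oxidation state +3.
Re is in group 7, so Re³⁺ is d⁴ (7 − 3 = 4).
Configuration: t₂g⁴ eg⁰ → 2 unpaired electrons.
μ(spin-only) = √[2(2+2)] = √8 ≈ 2.83 Bohr magnetons.

2.83 Bohr magnetons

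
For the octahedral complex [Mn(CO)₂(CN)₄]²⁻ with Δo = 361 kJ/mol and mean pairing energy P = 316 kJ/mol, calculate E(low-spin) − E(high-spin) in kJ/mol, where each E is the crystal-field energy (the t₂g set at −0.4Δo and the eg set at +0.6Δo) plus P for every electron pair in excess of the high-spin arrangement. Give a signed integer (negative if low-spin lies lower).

-90

Ligand charges: 2×(+0) from CO and 4×(-1) from CN⁻ sum to -4; with overall charge -2, Mn is +2.
Mn is in group 7, so Mn²⁺ is d⁵ (7 − 2 = 5).
In the high-spin limit (t₂g³ eg²) the orbital term is 0.0Δo = 0 kJ/mol, with no excess pairing.
Low-spin: t₂g⁵ eg⁰, orbital CFSE = -2.0Δo = -722 kJ/mol; plus 2 excess pairs × P = +632 kJ/mol; total -90 kJ/mol.
Thus E(LS) − E(HS) = -90 kJ/mol.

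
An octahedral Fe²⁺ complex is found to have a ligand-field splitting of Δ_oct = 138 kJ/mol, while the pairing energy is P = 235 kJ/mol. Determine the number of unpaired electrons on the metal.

Group 8 minus oxidation state +2 gives a d⁶ configuration for Fe²⁺.
Here Δ_oct < P (138 < 235), so the high-spin state is favoured.
That gives t₂g⁴ eg².
Unpaired electrons: 4.

4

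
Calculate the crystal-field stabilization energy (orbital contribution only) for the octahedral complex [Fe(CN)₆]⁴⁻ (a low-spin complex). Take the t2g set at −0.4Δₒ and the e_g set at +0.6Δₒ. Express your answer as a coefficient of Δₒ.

Each CN⁻ contributes -1; 6 × (-1) = -6. With overall charge -4, Fe is in the +2 oxidation state.
Fe²⁺: group 8, so d-count = 8 − 2 = 6.
Configuration: t2g^6 e_g^0.
CFSE = 6(-0.4Δₒ) + 0(0.6Δₒ) = -2.4Δₒ + 0.0Δₒ = -2.4Δₒ.

-2.4 Δₒ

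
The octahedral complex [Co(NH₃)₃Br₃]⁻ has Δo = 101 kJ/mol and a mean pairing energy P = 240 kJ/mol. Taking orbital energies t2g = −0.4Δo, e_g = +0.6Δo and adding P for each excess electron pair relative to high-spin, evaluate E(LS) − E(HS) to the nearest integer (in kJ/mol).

Ligand charges: 3×(+0) from NH₃ and 3×(-1) from Br⁻ sum to -3; with overall charge -1, Co is +2.
Co sits in group 9; removing 2 electrons leaves Co²⁺ with 9 − 2 = 7 d electrons.
High-spin: t2g^5 e_g^2, CFSE = -0.8Δo = -81 kJ/mol.
For low-spin the configuration is t2g^6 e_g^1: orbital energy -1.8 × 101 = -182 kJ/mol, and 1 additional pair relative to high-spin adds 240 kJ/mol, giving 58 kJ/mol.
E(LS) − E(HS) = 58 − (-81) = 139 kJ/mol.

139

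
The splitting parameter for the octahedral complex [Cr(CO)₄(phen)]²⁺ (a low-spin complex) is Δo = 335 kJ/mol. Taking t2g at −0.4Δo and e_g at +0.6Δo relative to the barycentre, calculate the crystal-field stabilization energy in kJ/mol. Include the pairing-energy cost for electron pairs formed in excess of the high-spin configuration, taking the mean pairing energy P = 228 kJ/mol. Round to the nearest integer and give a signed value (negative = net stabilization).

-308

Ligand charges: 4×(+0) from CO and 1×(+0) from phen sum to +0; with overall charge +2, Cr is +2.
Group 6 minus oxidation state +2 gives a d⁴ configuration for Cr²⁺.
Electron filling gives t2g^4 e_g^0.
The orbital stabilization is -1.6Δo = -1.6 × 335 = -536 kJ/mol.
Relative to high-spin t2g^3 e_g^1 (0 paired), the low-spin configuration has 1 additional pair, contributing +1 × 228 = +228 kJ/mol.
Overall CFSE = -536 + 228 = -308 kJ/mol.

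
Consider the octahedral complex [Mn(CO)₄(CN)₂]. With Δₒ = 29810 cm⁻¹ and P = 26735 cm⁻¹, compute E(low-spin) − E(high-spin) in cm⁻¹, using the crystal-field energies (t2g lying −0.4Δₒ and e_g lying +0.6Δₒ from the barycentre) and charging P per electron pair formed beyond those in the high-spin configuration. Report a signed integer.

Ligand charges: 4×(+0) from CO and 2×(-1) from CN⁻ sum to -2; with overall charge +0, Mn is +2.
Mn is in group 7, so Mn²⁺ is d⁵ (7 − 2 = 5).
High-spin d⁵ fills as t2g^3 e_g^2 with CFSE 3(−0.4) + 2(+0.6) = 0.0Δₒ = 0 cm⁻¹.
For low-spin the configuration is t2g^5 e_g^0: orbital energy -2.0 × 29810 = -59620 cm⁻¹, and 2 additional pairs relative to high-spin add 53470 cm⁻¹, giving -6150 cm⁻¹.
The difference is -6150 − (0) = -6150 cm⁻¹, so low-spin lies lower.

-6150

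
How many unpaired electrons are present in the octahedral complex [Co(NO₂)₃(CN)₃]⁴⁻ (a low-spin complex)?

1

Ligand charges: 3×(-1) from NO₂⁻ and 3×(-1) from CN⁻ sum to -6; with overall charge -4, Co is +2.
Co sits in group 9; removing 2 electrons leaves Co²⁺ with 9 − 2 = 7 d electrons.
Configuration: t2g^6 e_g^1, giving 1 unpaired electron.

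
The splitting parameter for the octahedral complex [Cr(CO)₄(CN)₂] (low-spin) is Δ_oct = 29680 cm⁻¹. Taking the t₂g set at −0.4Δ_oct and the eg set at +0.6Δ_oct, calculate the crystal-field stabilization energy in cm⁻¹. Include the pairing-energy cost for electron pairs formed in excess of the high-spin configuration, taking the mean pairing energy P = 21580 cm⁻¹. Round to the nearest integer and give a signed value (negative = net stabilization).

Ligand charges: 4×(+0) from CO and 2×(-1) from CN⁻ sum to -2; with overall charge +0, Cr is +2.
Cr²⁺: group 6, so d-count = 6 − 2 = 4.
The d⁴ electrons fill as t₂g⁴ eg⁰.
The orbital stabilization is -1.6Δ_oct = -1.6 × 29680 = -47488 cm⁻¹.
Relative to high-spin t₂g³ eg¹ (0 paired), the low-spin configuration has 1 additional pair, contributing +1 × 21580 = +21580 cm⁻¹.
Overall CFSE = -47488 + 21580 = -25908 cm⁻¹.

-25908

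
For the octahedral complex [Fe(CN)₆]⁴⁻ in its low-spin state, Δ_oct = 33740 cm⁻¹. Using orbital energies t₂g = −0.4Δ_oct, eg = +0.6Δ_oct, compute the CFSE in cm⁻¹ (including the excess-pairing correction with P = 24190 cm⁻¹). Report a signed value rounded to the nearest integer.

-32596

Each CN⁻ contributes -1; 6 × (-1) = -6. With overall charge -4, Fe is in the +2 oxidation state.
Fe²⁺: group 8, so d-count = 8 − 2 = 6.
The d⁶ electrons fill as t₂g⁶ eg⁰.
The orbital stabilization is -2.4Δ_oct = -2.4 × 33740 = -80976 cm⁻¹.
High-spin d⁶ would be t₂g⁴ eg² with 1 pair; low-spin has 3, so 2 excess pairs cost +2P = +48380 cm⁻¹.
Overall CFSE = -80976 + 48380 = -32596 cm⁻¹.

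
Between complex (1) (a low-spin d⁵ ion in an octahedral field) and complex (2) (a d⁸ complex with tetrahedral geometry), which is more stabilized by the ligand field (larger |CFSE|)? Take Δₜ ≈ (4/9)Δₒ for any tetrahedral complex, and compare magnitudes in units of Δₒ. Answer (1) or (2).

(1)

(1): t2g^5 e_g^0, CFSE = -2.0Δₒ.
(2): With tetrahedral geometry the complex is necessarily high-spin; e⁴ t₂⁴, CFSE = -0.8Δₜ ≈ -0.36Δₒ.
So (1) has the larger |CFSE|.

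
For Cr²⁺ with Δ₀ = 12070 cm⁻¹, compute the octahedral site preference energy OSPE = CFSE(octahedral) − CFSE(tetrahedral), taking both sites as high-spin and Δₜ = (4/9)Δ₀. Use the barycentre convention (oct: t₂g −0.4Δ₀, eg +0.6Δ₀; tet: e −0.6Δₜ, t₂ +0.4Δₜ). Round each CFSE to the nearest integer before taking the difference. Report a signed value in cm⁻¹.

-5096

Cr²⁺: group 6, so d-count = 6 − 2 = 4.
Octahedral (high-spin): t2g^3 e_g^1, CFSE = 3(−0.4) + 1(+0.6) = -0.6Δ₀ = -0.6 × 12070 = -7242 cm⁻¹.
Tetrahedral: e^2 t2^2, CFSE = 2(−0.6) + 2(+0.4) = -0.4Δₜ = -0.4 × (4/9) × 12070 = -2146 cm⁻¹.
OSPE = -7242 − (-2146) = -5096 cm⁻¹.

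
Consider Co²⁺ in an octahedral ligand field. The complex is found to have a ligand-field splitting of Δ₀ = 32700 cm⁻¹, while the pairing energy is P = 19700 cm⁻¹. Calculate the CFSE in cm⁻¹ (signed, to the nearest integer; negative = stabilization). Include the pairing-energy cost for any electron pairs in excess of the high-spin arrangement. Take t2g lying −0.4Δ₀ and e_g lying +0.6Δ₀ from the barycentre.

Co sits in group 9; removing 2 electrons leaves Co²⁺ with 9 − 2 = 7 d electrons.
With Δ₀ > P the complex is low-spin.
That gives t2g^6 e_g^1.
Orbital CFSE = -1.8Δ₀ = -1.8 × 32700 = -58860 cm⁻¹.
Excess pairs vs high-spin: 3 − 2 = 1; pairing cost = +19700 cm⁻¹.
Net CFSE = -58860 + 19700 = -39160 cm⁻¹.

-39160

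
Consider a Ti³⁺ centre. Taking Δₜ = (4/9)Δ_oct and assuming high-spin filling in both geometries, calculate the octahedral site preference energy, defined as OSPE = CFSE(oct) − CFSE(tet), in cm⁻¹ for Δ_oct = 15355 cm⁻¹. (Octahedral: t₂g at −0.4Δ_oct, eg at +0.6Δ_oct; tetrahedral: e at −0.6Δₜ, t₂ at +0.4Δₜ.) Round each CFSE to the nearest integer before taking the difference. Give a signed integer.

Ti is in group 4, so Ti³⁺ is d¹ (4 − 3 = 1).
In an octahedral site d¹ (HS) is t₂g¹ eg⁰, giving CFSE(oct) = -0.4Δ_oct = -6142 cm⁻¹.
Tetrahedral: e¹ t₂⁰, CFSE = 1(−0.6) + 0(+0.4) = -0.6Δₜ = -0.6 × (4/9) × 15355 = -4095 cm⁻¹.
OSPE = CFSE(oct) − CFSE(tet) = -6142 − (-4095) = -2047 cm⁻¹.

-2047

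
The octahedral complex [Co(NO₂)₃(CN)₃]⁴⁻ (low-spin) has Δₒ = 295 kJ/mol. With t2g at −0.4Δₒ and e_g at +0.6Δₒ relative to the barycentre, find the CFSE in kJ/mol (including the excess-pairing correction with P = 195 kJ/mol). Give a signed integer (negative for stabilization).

-336

Ligand charges: 3×(-1) from NO₂⁻ and 3×(-1) from CN⁻ sum to -6; with overall charge -4, Co is +2.
Co²⁺: group 9, so d-count = 9 − 2 = 7.
Configuration: t2g^6 e_g^1.
CFSE(orbital) = 6×(-0.4Δₒ) + 1×(0.6Δₒ) = -1.8Δₒ; with Δₒ = 295 kJ/mol that is -531 kJ/mol.
High-spin d⁷ would be t2g^5 e_g^2 with 2 pairs; low-spin has 3, so 1 excess pair costs +1P = +195 kJ/mol.
Overall CFSE = -531 + 195 = -336 kJ/mol.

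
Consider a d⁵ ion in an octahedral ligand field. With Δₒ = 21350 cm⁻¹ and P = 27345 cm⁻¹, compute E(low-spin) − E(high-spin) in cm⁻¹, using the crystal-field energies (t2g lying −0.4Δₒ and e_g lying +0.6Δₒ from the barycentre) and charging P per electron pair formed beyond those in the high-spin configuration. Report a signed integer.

11990

High-spin: t2g^3 e_g^2, CFSE = 0.0Δₒ = 0 cm⁻¹.
Low-spin t2g^5 e_g^0 gives -2.0Δₒ = -42700 cm⁻¹, but forming 2 extra pairs costs 2P = 54690 cm⁻¹, so E(LS) = -42700 + 54690 = 11990 cm⁻¹.
Thus E(LS) − E(HS) = 11990 cm⁻¹.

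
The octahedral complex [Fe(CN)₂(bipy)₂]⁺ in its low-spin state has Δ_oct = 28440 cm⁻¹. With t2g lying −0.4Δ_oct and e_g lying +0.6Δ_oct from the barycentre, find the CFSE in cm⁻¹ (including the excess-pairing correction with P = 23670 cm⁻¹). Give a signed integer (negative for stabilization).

Ligand charges: 2×(-1) from CN⁻ and 2×(+0) from bipy sum to -2; with overall charge +1, Fe is +3.
Group 8 minus oxidation state +3 gives a d⁵ configuration for Fe³⁺.
Configuration: t2g^5 e_g^0.
CFSE(orbital) = 5×(-0.4Δ_oct) + 0×(0.6Δ_oct) = -2.0Δ_oct; with Δ_oct = 28440 cm⁻¹ that is -56880 cm⁻¹.
Relative to high-spin t2g^3 e_g^2 (0 paired), the low-spin configuration has 2 additional pairs, contributing +2 × 23670 = +47340 cm⁻¹.
Combining: -56880 + 47340 = -9540 cm⁻¹.

-9540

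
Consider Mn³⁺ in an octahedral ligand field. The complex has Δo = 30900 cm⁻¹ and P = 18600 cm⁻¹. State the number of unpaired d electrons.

Group 7 minus oxidation state +3 gives a d⁴ configuration for Mn³⁺.
Since Δo = 30900 cm⁻¹ > P = 18600 cm⁻¹, the complex adopts the low-spin configuration.
That gives t₂g⁴ eg⁰.
Unpaired electrons: 2.

2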